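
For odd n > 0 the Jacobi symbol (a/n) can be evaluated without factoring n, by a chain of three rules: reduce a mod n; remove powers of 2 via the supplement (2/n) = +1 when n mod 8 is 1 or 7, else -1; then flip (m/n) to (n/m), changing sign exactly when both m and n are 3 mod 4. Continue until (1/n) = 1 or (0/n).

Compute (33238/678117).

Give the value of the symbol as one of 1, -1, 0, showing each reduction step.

33238 = 2^1·16619; (2/678117) = -1 since 678117 mod 8 = 5, so (33238/678117) = (-1)^1·(16619/678117); sign now -1
reciprocity: (16619/678117) = +1·(678117/16619) since 16619 mod 4 = 3, 678117 mod 4 = 1; sign now -1
(678117/16619) = (13357/16619)   [reduce mod 16619]
reciprocity: (13357/16619) = +1·(16619/13357) since 13357 mod 4 = 1, 16619 mod 4 = 3; sign now -1
(16619/13357) = (3262/13357)   [reduce mod 13357]
3262 = 2^1·1631; (2/13357) = -1 since 13357 mod 8 = 5, so (3262/13357) = (-1)^1·(1631/13357); sign now +1
reciprocity: (1631/13357) = +1·(13357/1631) since 1631 mod 4 = 3, 13357 mod 4 = 1; sign now +1
(13357/1631) = (309/1631)   [reduce mod 1631]
reciprocity: (309/1631) = +1·(1631/309) since 309 mod 4 = 1, 1631 mod 4 = 3; sign now +1
(1631/309) = (86/309)   [reduce mod 309]
86 = 2^1·43; (2/309) = -1 since 309 mod 8 = 5, so (86/309) = (-1)^1·(43/309); sign now -1
reciprocity: (43/309) = +1·(309/43) since 43 mod 4 = 3, 309 mod 4 = 1; sign now -1
(309/43) = (8/43)   [reduce mod 43]
8 = 2^3·1; (2/43) = -1 since 43 mod 8 = 3, so (8/43) = (-1)^3·(1/43); sign now +1
(1/43) = 1; final value = sign = +1

1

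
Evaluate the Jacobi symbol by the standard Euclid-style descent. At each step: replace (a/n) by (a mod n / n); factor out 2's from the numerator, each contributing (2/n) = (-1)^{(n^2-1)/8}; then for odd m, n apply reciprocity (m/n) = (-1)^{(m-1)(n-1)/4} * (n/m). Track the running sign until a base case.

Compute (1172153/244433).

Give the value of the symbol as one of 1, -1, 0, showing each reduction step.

(1172153/244433): 1172153 mod 244433 = 194421, so (1172153/244433) = (194421/244433)
flip (194421/244433) -> (244433/194421): both odd, 194421 mod 4 = 1, 244433 mod 4 = 1, so the flip contributes +1; sign now +1
(244433/194421): 244433 mod 194421 = 50012, so (244433/194421) = (50012/194421)
factor out 2^2: 50012 = 2^2·12503; with 194421 mod 8 = 5, (2/194421) = -1; sign now +1; continue with (12503/194421)
flip (12503/194421) -> (194421/12503): both odd, 12503 mod 4 = 3, 194421 mod 4 = 1, so the flip contributes +1; sign now +1
(194421/12503): 194421 mod 12503 = 6876, so (194421/12503) = (6876/12503)
factor out 2^2: 6876 = 2^2·1719; with 12503 mod 8 = 7, (2/12503) = +1; sign now +1; continue with (1719/12503)
flip (1719/12503) -> (12503/1719): both odd, 1719 mod 4 = 3, 12503 mod 4 = 3, so the flip contributes -1; sign now -1
(12503/1719): 12503 mod 1719 = 470, so (12503/1719) = (470/1719)
factor out 2^1: 470 = 2^1·235; with 1719 mod 8 = 7, (2/1719) = +1; sign now -1; continue with (235/1719)
flip (235/1719) -> (1719/235): both odd, 235 mod 4 = 3, 1719 mod 4 = 3, so the flip contributes -1; sign now +1
(1719/235): 1719 mod 235 = 74, so (1719/235) = (74/235)
factor out 2^1: 74 = 2^1·37; with 235 mod 8 = 3, (2/235) = -1; sign now -1; continue with (37/235)
flip (37/235) -> (235/37): both odd, 37 mod 4 = 1, 235 mod 4 = 3, so the flip contributes +1; sign now -1
(235/37): 235 mod 37 = 13, so (235/37) = (13/37)
flip (13/37) -> (37/13): both odd, 13 mod 4 = 1, 37 mod 4 = 1, so the flip contributes +1; sign now -1
(37/13): 37 mod 13 = 11, so (37/13) = (11/13)
flip (11/13) -> (13/11): both odd, 11 mod 4 = 3, 13 mod 4 = 1, so the flip contributes +1; sign now -1
(13/11): 13 mod 11 = 2, so (13/11) = (2/11)
factor out 2^1: 2 = 2^1·1; with 11 mod 8 = 3, (2/11) = -1; sign now +1; continue with (1/11)
reached (1/11) = 1, so the symbol is +1

1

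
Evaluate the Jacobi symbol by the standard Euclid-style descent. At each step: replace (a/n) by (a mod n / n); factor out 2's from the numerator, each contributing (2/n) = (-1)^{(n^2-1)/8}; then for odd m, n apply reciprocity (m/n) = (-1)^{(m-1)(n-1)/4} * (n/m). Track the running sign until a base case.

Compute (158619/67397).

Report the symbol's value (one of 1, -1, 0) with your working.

-1

(158619/67397) = (23825/67397)   [reduce mod 67397]
reciprocity: (23825/67397) = +1·(67397/23825) since 23825 mod 4 = 1, 67397 mod 4 = 1; sign now +1
(67397/23825) = (19747/23825)   [reduce mod 23825]
reciprocity: (19747/23825) = +1·(23825/19747) since 19747 mod 4 = 3, 23825 mod 4 = 1; sign now +1
(23825/19747) = (4078/19747)   [reduce mod 19747]
4078 = 2^1·2039; (2/19747) = -1 since 19747 mod 8 = 3, so (4078/19747) = (-1)^1·(2039/19747); sign now -1
reciprocity: (2039/19747) = -1·(19747/2039) since 2039 mod 4 = 3, 19747 mod 4 = 3; sign now +1
(19747/2039) = (1396/2039)   [reduce mod 2039]
1396 = 2^2·349; (2/2039) = +1 since 2039 mod 8 = 7, so (1396/2039) = (+1)^2·(349/2039); sign now +1
reciprocity: (349/2039) = +1·(2039/349) since 349 mod 4 = 1, 2039 mod 4 = 3; sign now +1
(2039/349) = (294/349)   [reduce mod 349]
294 = 2^1·147; (2/349) = -1 since 349 mod 8 = 5, so (294/349) = (-1)^1·(147/349); sign now -1
reciprocity: (147/349) = +1·(349/147) since 147 mod 4 = 3, 349 mod 4 = 1; sign now -1
(349/147) = (55/147)   [reduce mod 147]
reciprocity: (55/147) = -1·(147/55) since 55 mod 4 = 3, 147 mod 4 = 3; sign now +1
(147/55) = (37/55)   [reduce mod 55]
reciprocity: (37/55) = +1·(55/37) since 37 mod 4 = 1, 55 mod 4 = 3; sign now +1
(55/37) = (18/37)   [reduce mod 37]
18 = 2^1·9; (2/37) = -1 since 37 mod 8 = 5, so (18/37) = (-1)^1·(9/37); sign now -1
reciprocity: (9/37) = +1·(37/9) since 9 mod 4 = 1, 37 mod 4 = 1; sign now -1
(37/9) = (1/9)   [reduce mod 9]
(1/9) = 1; final value = sign = -1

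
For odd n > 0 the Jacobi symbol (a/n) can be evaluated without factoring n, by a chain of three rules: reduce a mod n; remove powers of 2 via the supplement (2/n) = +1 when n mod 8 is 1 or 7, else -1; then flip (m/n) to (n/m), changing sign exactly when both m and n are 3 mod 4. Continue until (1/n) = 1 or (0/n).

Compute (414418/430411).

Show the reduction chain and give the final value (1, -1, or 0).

1

factor out 2^1: 414418 = 2^1·207209; with 430411 mod 8 = 3, (2/430411) = -1; sign now -1; continue with (207209/430411)
flip (207209/430411) -> (430411/207209): both odd, 207209 mod 4 = 1, 430411 mod 4 = 3, so the flip contributes +1; sign now -1
(430411/207209): 430411 mod 207209 = 15993, so (430411/207209) = (15993/207209)
flip (15993/207209) -> (207209/15993): both odd, 15993 mod 4 = 1, 207209 mod 4 = 1, so the flip contributes +1; sign now -1
(207209/15993): 207209 mod 15993 = 15293, so (207209/15993) = (15293/15993)
flip (15293/15993) -> (15993/15293): both odd, 15293 mod 4 = 1, 15993 mod 4 = 1, so the flip contributes +1; sign now -1
(15993/15293): 15993 mod 15293 = 700, so (15993/15293) = (700/15293)
factor out 2^2: 700 = 2^2·175; with 15293 mod 8 = 5, (2/15293) = -1; sign now -1; continue with (175/15293)
flip (175/15293) -> (15293/175): both odd, 175 mod 4 = 3, 15293 mod 4 = 1, so the flip contributes +1; sign now -1
(15293/175): 15293 mod 175 = 68, so (15293/175) = (68/175)
factor out 2^2: 68 = 2^2·17; with 175 mod 8 = 7, (2/175) = +1; sign now -1; continue with (17/175)
flip (17/175) -> (175/17): both odd, 17 mod 4 = 1, 175 mod 4 = 3, so the flip contributes +1; sign now -1
(175/17): 175 mod 17 = 5, so (175/17) = (5/17)
flip (5/17) -> (17/5): both odd, 5 mod 4 = 1, 17 mod 4 = 1, so the flip contributes +1; sign now -1
(17/5): 17 mod 5 = 2, so (17/5) = (2/5)
factor out 2^1: 2 = 2^1·1; with 5 mod 8 = 5, (2/5) = -1; sign now +1; continue with (1/5)
reached (1/5) = 1, so the symbol is +1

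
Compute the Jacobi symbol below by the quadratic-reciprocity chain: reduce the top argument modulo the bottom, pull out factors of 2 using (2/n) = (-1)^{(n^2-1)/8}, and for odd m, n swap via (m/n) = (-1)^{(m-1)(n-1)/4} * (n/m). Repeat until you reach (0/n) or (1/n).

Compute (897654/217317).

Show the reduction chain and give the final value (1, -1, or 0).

(897654/217317) = (28386/217317)   [reduce mod 217317]
28386 = 2^1·14193; (2/217317) = -1 since 217317 mod 8 = 5, so (28386/217317) = (-1)^1·(14193/217317); sign now -1
reciprocity: (14193/217317) = +1·(217317/14193) since 14193 mod 4 = 1, 217317 mod 4 = 1; sign now -1
(217317/14193) = (4422/14193)   [reduce mod 14193]
4422 = 2^1·2211; (2/14193) = +1 since 14193 mod 8 = 1, so (4422/14193) = (+1)^1·(2211/14193); sign now -1
reciprocity: (2211/14193) = +1·(14193/2211) since 2211 mod 4 = 3, 14193 mod 4 = 1; sign now -1
(14193/2211) = (927/2211)   [reduce mod 2211]
reciprocity: (927/2211) = -1·(2211/927) since 927 mod 4 = 3, 2211 mod 4 = 3; sign now +1
(2211/927) = (357/927)   [reduce mod 927]
reciprocity: (357/927) = +1·(927/357) since 357 mod 4 = 1, 927 mod 4 = 3; sign now +1
(927/357) = (213/357)   [reduce mod 357]
reciprocity: (213/357) = +1·(357/213) since 213 mod 4 = 1, 357 mod 4 = 1; sign now +1
(357/213) = (144/213)   [reduce mod 213]
144 = 2^4·9; (2/213) = -1 since 213 mod 8 = 5, so (144/213) = (-1)^4·(9/213); sign now +1
reciprocity: (9/213) = +1·(213/9) since 9 mod 4 = 1, 213 mod 4 = 1; sign now +1
(213/9) = (6/9)   [reduce mod 9]
6 = 2^1·3; (2/9) = +1 since 9 mod 8 = 1, so (6/9) = (+1)^1·(3/9); sign now +1
reciprocity: (3/9) = +1·(9/3) since 3 mod 4 = 3, 9 mod 4 = 1; sign now +1
(9/3) = (0/3)   [reduce mod 3]
(0/3) = 0   [gcd(a, n) > 1]; final value = 0

0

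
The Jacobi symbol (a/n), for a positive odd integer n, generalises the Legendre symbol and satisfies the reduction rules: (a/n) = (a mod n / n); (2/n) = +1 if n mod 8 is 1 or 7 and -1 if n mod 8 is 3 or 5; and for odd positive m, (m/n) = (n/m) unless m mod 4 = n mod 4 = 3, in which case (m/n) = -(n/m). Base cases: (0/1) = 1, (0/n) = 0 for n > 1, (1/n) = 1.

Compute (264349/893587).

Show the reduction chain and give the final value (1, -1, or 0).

-1

reciprocity: (264349/893587) = +1·(893587/264349) since 264349 mod 4 = 1, 893587 mod 4 = 3; sign now +1
(893587/264349) = (100540/264349)   [reduce mod 264349]
100540 = 2^2·25135; (2/264349) = -1 since 264349 mod 8 = 5, so (100540/264349) = (-1)^2·(25135/264349); sign now +1
reciprocity: (25135/264349) = +1·(264349/25135) since 25135 mod 4 = 3, 264349 mod 4 = 1; sign now +1
(264349/25135) = (12999/25135)   [reduce mod 25135]
reciprocity: (12999/25135) = -1·(25135/12999) since 12999 mod 4 = 3, 25135 mod 4 = 3; sign now -1
(25135/12999) = (12136/12999)   [reduce mod 12999]
12136 = 2^3·1517; (2/12999) = +1 since 12999 mod 8 = 7, so (12136/12999) = (+1)^3·(1517/12999); sign now -1
reciprocity: (1517/12999) = +1·(12999/1517) since 1517 mod 4 = 1, 12999 mod 4 = 3; sign now -1
(12999/1517) = (863/1517)   [reduce mod 1517]
reciprocity: (863/1517) = +1·(1517/863) since 863 mod 4 = 3, 1517 mod 4 = 1; sign now -1
(1517/863) = (654/863)   [reduce mod 863]
654 = 2^1·327; (2/863) = +1 since 863 mod 8 = 7, so (654/863) = (+1)^1·(327/863); sign now -1
reciprocity: (327/863) = -1·(863/327) since 327 mod 4 = 3, 863 mod 4 = 3; sign now +1
(863/327) = (209/327)   [reduce mod 327]
reciprocity: (209/327) = +1·(327/209) since 209 mod 4 = 1, 327 mod 4 = 3; sign now +1
(327/209) = (118/209)   [reduce mod 209]
118 = 2^1·59; (2/209) = +1 since 209 mod 8 = 1, so (118/209) = (+1)^1·(59/209); sign now +1
reciprocity: (59/209) = +1·(209/59) since 59 mod 4 = 3, 209 mod 4 = 1; sign now +1
(209/59) = (32/59)   [reduce mod 59]
32 = 2^5·1; (2/59) = -1 since 59 mod 8 = 3, so (32/59) = (-1)^5·(1/59); sign now -1
(1/59) = 1; final value = sign = -1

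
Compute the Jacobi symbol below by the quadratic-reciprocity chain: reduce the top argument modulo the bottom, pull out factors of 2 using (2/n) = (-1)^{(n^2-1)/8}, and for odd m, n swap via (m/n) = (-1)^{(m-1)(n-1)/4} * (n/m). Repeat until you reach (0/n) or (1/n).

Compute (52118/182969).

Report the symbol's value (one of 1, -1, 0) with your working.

-1

factor out 2^1: 52118 = 2^1·26059; with 182969 mod 8 = 1, (2/182969) = +1; sign now +1; continue with (26059/182969)
flip (26059/182969) -> (182969/26059): both odd, 26059 mod 4 = 3, 182969 mod 4 = 1, so the flip contributes +1; sign now +1
(182969/26059): 182969 mod 26059 = 556, so (182969/26059) = (556/26059)
factor out 2^2: 556 = 2^2·139; with 26059 mod 8 = 3, (2/26059) = -1; sign now +1; continue with (139/26059)
flip (139/26059) -> (26059/139): both odd, 139 mod 4 = 3, 26059 mod 4 = 3, so the flip contributes -1; sign now -1
(26059/139): 26059 mod 139 = 66, so (26059/139) = (66/139)
factor out 2^1: 66 = 2^1·33; with 139 mod 8 = 3, (2/139) = -1; sign now +1; continue with (33/139)
flip (33/139) -> (139/33): both odd, 33 mod 4 = 1, 139 mod 4 = 3, so the flip contributes +1; sign now +1
(139/33): 139 mod 33 = 7, so (139/33) = (7/33)
flip (7/33) -> (33/7): both odd, 7 mod 4 = 3, 33 mod 4 = 1, so the flip contributes +1; sign now +1
(33/7): 33 mod 7 = 5, so (33/7) = (5/7)
flip (5/7) -> (7/5): both odd, 5 mod 4 = 1, 7 mod 4 = 3, so the flip contributes +1; sign now +1
(7/5): 7 mod 5 = 2, so (7/5) = (2/5)
factor out 2^1: 2 = 2^1·1; with 5 mod 8 = 5, (2/5) = -1; sign now -1; continue with (1/5)
reached (1/5) = 1, so the symbol is -1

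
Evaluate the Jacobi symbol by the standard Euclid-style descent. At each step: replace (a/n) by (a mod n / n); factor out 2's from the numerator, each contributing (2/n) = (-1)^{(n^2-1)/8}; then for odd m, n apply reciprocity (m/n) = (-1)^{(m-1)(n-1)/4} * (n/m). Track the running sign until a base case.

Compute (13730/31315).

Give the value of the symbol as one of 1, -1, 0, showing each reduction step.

0

13730 = 2^1·6865; (2/31315) = -1 since 31315 mod 8 = 3, so (13730/31315) = (-1)^1·(6865/31315); sign now -1
reciprocity: (6865/31315) = +1·(31315/6865) since 6865 mod 4 = 1, 31315 mod 4 = 3; sign now -1
(31315/6865) = (3855/6865)   [reduce mod 6865]
reciprocity: (3855/6865) = +1·(6865/3855) since 3855 mod 4 = 3, 6865 mod 4 = 1; sign now -1
(6865/3855) = (3010/3855)   [reduce mod 3855]
3010 = 2^1·1505; (2/3855) = +1 since 3855 mod 8 = 7, so (3010/3855) = (+1)^1·(1505/3855); sign now -1
reciprocity: (1505/3855) = +1·(3855/1505) since 1505 mod 4 = 1, 3855 mod 4 = 3; sign now -1
(3855/1505) = (845/1505)   [reduce mod 1505]
reciprocity: (845/1505) = +1·(1505/845) since 845 mod 4 = 1, 1505 mod 4 = 1; sign now -1
(1505/845) = (660/845)   [reduce mod 845]
660 = 2^2·165; (2/845) = -1 since 845 mod 8 = 5, so (660/845) = (-1)^2·(165/845); sign now -1
reciprocity: (165/845) = +1·(845/165) since 165 mod 4 = 1, 845 mod 4 = 1; sign now -1
(845/165) = (20/165)   [reduce mod 165]
20 = 2^2·5; (2/165) = -1 since 165 mod 8 = 5, so (20/165) = (-1)^2·(5/165); sign now -1
reciprocity: (5/165) = +1·(165/5) since 5 mod 4 = 1, 165 mod 4 = 1; sign now -1
(165/5) = (0/5)   [reduce mod 5]
(0/5) = 0   [gcd(a, n) > 1]; final value = 0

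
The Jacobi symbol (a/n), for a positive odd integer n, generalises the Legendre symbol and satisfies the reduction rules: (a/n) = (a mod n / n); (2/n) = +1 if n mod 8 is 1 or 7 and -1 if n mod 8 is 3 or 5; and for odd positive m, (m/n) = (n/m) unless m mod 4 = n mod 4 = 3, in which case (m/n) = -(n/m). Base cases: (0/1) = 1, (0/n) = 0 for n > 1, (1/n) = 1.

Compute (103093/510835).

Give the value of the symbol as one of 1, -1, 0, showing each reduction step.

flip (103093/510835) -> (510835/103093): both odd, 103093 mod 4 = 1, 510835 mod 4 = 3, so the flip contributes +1; sign now +1
(510835/103093): 510835 mod 103093 = 98463, so (510835/103093) = (98463/103093)
flip (98463/103093) -> (103093/98463): both odd, 98463 mod 4 = 3, 103093 mod 4 = 1, so the flip contributes +1; sign now +1
(103093/98463): 103093 mod 98463 = 4630, so (103093/98463) = (4630/98463)
factor out 2^1: 4630 = 2^1·2315; with 98463 mod 8 = 7, (2/98463) = +1; sign now +1; continue with (2315/98463)
flip (2315/98463) -> (98463/2315): both odd, 2315 mod 4 = 3, 98463 mod 4 = 3, so the flip contributes -1; sign now -1
(98463/2315): 98463 mod 2315 = 1233, so (98463/2315) = (1233/2315)
flip (1233/2315) -> (2315/1233): both odd, 1233 mod 4 = 1, 2315 mod 4 = 3, so the flip contributes +1; sign now -1
(2315/1233): 2315 mod 1233 = 1082, so (2315/1233) = (1082/1233)
factor out 2^1: 1082 = 2^1·541; with 1233 mod 8 = 1, (2/1233) = +1; sign now -1; continue with (541/1233)
flip (541/1233) -> (1233/541): both odd, 541 mod 4 = 1, 1233 mod 4 = 1, so the flip contributes +1; sign now -1
(1233/541): 1233 mod 541 = 151, so (1233/541) = (151/541)
flip (151/541) -> (541/151): both odd, 151 mod 4 = 3, 541 mod 4 = 1, so the flip contributes +1; sign now -1
(541/151): 541 mod 151 = 88, so (541/151) = (88/151)
factor out 2^3: 88 = 2^3·11; with 151 mod 8 = 7, (2/151) = +1; sign now -1; continue with (11/151)
flip (11/151) -> (151/11): both odd, 11 mod 4 = 3, 151 mod 4 = 3, so the flip contributes -1; sign now +1
(151/11): 151 mod 11 = 8, so (151/11) = (8/11)
factor out 2^3: 8 = 2^3·1; with 11 mod 8 = 3, (2/11) = -1; sign now -1; continue with (1/11)
reached (1/11) = 1, so the symbol is -1

-1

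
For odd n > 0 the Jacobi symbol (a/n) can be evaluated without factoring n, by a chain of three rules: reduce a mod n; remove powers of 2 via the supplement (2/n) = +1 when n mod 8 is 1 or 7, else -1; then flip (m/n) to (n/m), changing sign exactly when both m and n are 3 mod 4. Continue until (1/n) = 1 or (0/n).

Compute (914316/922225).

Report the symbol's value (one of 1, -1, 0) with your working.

914316 = 2^2·228579; (2/922225) = +1 since 922225 mod 8 = 1, so (914316/922225) = (+1)^2·(228579/922225); sign now +1
reciprocity: (228579/922225) = +1·(922225/228579) since 228579 mod 4 = 3, 922225 mod 4 = 1; sign now +1
(922225/228579) = (7909/228579)   [reduce mod 228579]
reciprocity: (7909/228579) = +1·(228579/7909) since 7909 mod 4 = 1, 228579 mod 4 = 3; sign now +1
(228579/7909) = (7127/7909)   [reduce mod 7909]
reciprocity: (7127/7909) = +1·(7909/7127) since 7127 mod 4 = 3, 7909 mod 4 = 1; sign now +1
(7909/7127) = (782/7127)   [reduce mod 7127]
782 = 2^1·391; (2/7127) = +1 since 7127 mod 8 = 7, so (782/7127) = (+1)^1·(391/7127); sign now +1
reciprocity: (391/7127) = -1·(7127/391) since 391 mod 4 = 3, 7127 mod 4 = 3; sign now -1
(7127/391) = (89/391)   [reduce mod 391]
reciprocity: (89/391) = +1·(391/89) since 89 mod 4 = 1, 391 mod 4 = 3; sign now -1
(391/89) = (35/89)   [reduce mod 89]
reciprocity: (35/89) = +1·(89/35) since 35 mod 4 = 3, 89 mod 4 = 1; sign now -1
(89/35) = (19/35)   [reduce mod 35]
reciprocity: (19/35) = -1·(35/19) since 19 mod 4 = 3, 35 mod 4 = 3; sign now +1
(35/19) = (16/19)   [reduce mod 19]
16 = 2^4·1; (2/19) = -1 since 19 mod 8 = 3, so (16/19) = (-1)^4·(1/19); sign now +1
(1/19) = 1; final value = sign = +1

1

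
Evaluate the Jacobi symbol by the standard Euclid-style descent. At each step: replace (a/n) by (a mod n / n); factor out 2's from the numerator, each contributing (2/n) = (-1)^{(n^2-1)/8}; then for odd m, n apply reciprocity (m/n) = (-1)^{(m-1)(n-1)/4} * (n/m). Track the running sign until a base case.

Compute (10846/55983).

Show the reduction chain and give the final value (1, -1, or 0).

-1

factor out 2^1: 10846 = 2^1·5423; with 55983 mod 8 = 7, (2/55983) = +1; sign now +1; continue with (5423/55983)
flip (5423/55983) -> (55983/5423): both odd, 5423 mod 4 = 3, 55983 mod 4 = 3, so the flip contributes -1; sign now -1
(55983/5423): 55983 mod 5423 = 1753, so (55983/5423) = (1753/5423)
flip (1753/5423) -> (5423/1753): both odd, 1753 mod 4 = 1, 5423 mod 4 = 3, so the flip contributes +1; sign now -1
(5423/1753): 5423 mod 1753 = 164, so (5423/1753) = (164/1753)
factor out 2^2: 164 = 2^2·41; with 1753 mod 8 = 1, (2/1753) = +1; sign now -1; continue with (41/1753)
flip (41/1753) -> (1753/41): both odd, 41 mod 4 = 1, 1753 mod 4 = 1, so the flip contributes +1; sign now -1
(1753/41): 1753 mod 41 = 31, so (1753/41) = (31/41)
flip (31/41) -> (41/31): both odd, 31 mod 4 = 3, 41 mod 4 = 1, so the flip contributes +1; sign now -1
(41/31): 41 mod 31 = 10, so (41/31) = (10/31)
factor out 2^1: 10 = 2^1·5; with 31 mod 8 = 7, (2/31) = +1; sign now -1; continue with (5/31)
flip (5/31) -> (31/5): both odd, 5 mod 4 = 1, 31 mod 4 = 3, so the flip contributes +1; sign now -1
(31/5): 31 mod 5 = 1, so (31/5) = (1/5)
reached (1/5) = 1, so the symbol is -1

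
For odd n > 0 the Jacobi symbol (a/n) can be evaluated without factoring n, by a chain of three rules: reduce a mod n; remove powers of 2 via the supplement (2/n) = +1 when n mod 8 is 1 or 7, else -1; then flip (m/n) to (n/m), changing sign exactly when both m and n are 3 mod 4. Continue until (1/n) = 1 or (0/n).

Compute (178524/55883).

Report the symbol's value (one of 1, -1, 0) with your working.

(178524/55883) = (10875/55883)   [reduce mod 55883]
reciprocity: (10875/55883) = -1·(55883/10875) since 10875 mod 4 = 3, 55883 mod 4 = 3; sign now -1
(55883/10875) = (1508/10875)   [reduce mod 10875]
1508 = 2^2·377; (2/10875) = -1 since 10875 mod 8 = 3, so (1508/10875) = (-1)^2·(377/10875); sign now -1
reciprocity: (377/10875) = +1·(10875/377) since 377 mod 4 = 1, 10875 mod 4 = 3; sign now -1
(10875/377) = (319/377)   [reduce mod 377]
reciprocity: (319/377) = +1·(377/319) since 319 mod 4 = 3, 377 mod 4 = 1; sign now -1
(377/319) = (58/319)   [reduce mod 319]
58 = 2^1·29; (2/319) = +1 since 319 mod 8 = 7, so (58/319) = (+1)^1·(29/319); sign now -1
reciprocity: (29/319) = +1·(319/29) since 29 mod 4 = 1, 319 mod 4 = 3; sign now -1
(319/29) = (0/29)   [reduce mod 29]
(0/29) = 0   [gcd(a, n) > 1]; final value = 0

0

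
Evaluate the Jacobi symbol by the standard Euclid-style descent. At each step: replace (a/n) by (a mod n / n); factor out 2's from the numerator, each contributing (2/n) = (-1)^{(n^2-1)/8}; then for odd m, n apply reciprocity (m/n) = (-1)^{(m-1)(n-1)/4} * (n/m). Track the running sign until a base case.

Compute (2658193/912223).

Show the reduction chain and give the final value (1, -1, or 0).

1

(2658193/912223): 2658193 mod 912223 = 833747, so (2658193/912223) = (833747/912223)
flip (833747/912223) -> (912223/833747): both odd, 833747 mod 4 = 3, 912223 mod 4 = 3, so the flip contributes -1; sign now -1
(912223/833747): 912223 mod 833747 = 78476, so (912223/833747) = (78476/833747)
factor out 2^2: 78476 = 2^2·19619; with 833747 mod 8 = 3, (2/833747) = -1; sign now -1; continue with (19619/833747)
flip (19619/833747) -> (833747/19619): both odd, 19619 mod 4 = 3, 833747 mod 4 = 3, so the flip contributes -1; sign now +1
(833747/19619): 833747 mod 19619 = 9749, so (833747/19619) = (9749/19619)
flip (9749/19619) -> (19619/9749): both odd, 9749 mod 4 = 1, 19619 mod 4 = 3, so the flip contributes +1; sign now +1
(19619/9749): 19619 mod 9749 = 121, so (19619/9749) = (121/9749)
flip (121/9749) -> (9749/121): both odd, 121 mod 4 = 1, 9749 mod 4 = 1, so the flip contributes +1; sign now +1
(9749/121): 9749 mod 121 = 69, so (9749/121) = (69/121)
flip (69/121) -> (121/69): both odd, 69 mod 4 = 1, 121 mod 4 = 1, so the flip contributes +1; sign now +1
(121/69): 121 mod 69 = 52, so (121/69) = (52/69)
factor out 2^2: 52 = 2^2·13; with 69 mod 8 = 5, (2/69) = -1; sign now +1; continue with (13/69)
flip (13/69) -> (69/13): both odd, 13 mod 4 = 1, 69 mod 4 = 1, so the flip contributes +1; sign now +1
(69/13): 69 mod 13 = 4, so (69/13) = (4/13)
factor out 2^2: 4 = 2^2·1; with 13 mod 8 = 5, (2/13) = -1; sign now +1; continue with (1/13)
reached (1/13) = 1, so the symbol is +1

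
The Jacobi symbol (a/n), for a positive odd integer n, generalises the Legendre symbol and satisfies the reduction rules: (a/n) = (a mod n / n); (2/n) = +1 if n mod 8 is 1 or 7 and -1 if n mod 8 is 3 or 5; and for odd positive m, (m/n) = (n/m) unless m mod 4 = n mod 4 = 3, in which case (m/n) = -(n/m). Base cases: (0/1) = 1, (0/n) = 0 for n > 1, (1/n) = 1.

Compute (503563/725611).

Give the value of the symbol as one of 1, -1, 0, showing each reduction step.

flip (503563/725611) -> (725611/503563): both odd, 503563 mod 4 = 3, 725611 mod 4 = 3, so the flip contributes -1; sign now -1
(725611/503563): 725611 mod 503563 = 222048, so (725611/503563) = (222048/503563)
factor out 2^5: 222048 = 2^5·6939; with 503563 mod 8 = 3, (2/503563) = -1; sign now +1; continue with (6939/503563)
flip (6939/503563) -> (503563/6939): both odd, 6939 mod 4 = 3, 503563 mod 4 = 3, so the flip contributes -1; sign now -1
(503563/6939): 503563 mod 6939 = 3955, so (503563/6939) = (3955/6939)
flip (3955/6939) -> (6939/3955): both odd, 3955 mod 4 = 3, 6939 mod 4 = 3, so the flip contributes -1; sign now +1
(6939/3955): 6939 mod 3955 = 2984, so (6939/3955) = (2984/3955)
factor out 2^3: 2984 = 2^3·373; with 3955 mod 8 = 3, (2/3955) = -1; sign now -1; continue with (373/3955)
flip (373/3955) -> (3955/373): both odd, 373 mod 4 = 1, 3955 mod 4 = 3, so the flip contributes +1; sign now -1
(3955/373): 3955 mod 373 = 225, so (3955/373) = (225/373)
flip (225/373) -> (373/225): both odd, 225 mod 4 = 1, 373 mod 4 = 1, so the flip contributes +1; sign now -1
(373/225): 373 mod 225 = 148, so (373/225) = (148/225)
factor out 2^2: 148 = 2^2·37; with 225 mod 8 = 1, (2/225) = +1; sign now -1; continue with (37/225)
flip (37/225) -> (225/37): both odd, 37 mod 4 = 1, 225 mod 4 = 1, so the flip contributes +1; sign now -1
(225/37): 225 mod 37 = 3, so (225/37) = (3/37)
flip (3/37) -> (37/3): both odd, 3 mod 4 = 3, 37 mod 4 = 1, so the flip contributes +1; sign now -1
(37/3): 37 mod 3 = 1, so (37/3) = (1/3)
reached (1/3) = 1, so the symbol is -1

-1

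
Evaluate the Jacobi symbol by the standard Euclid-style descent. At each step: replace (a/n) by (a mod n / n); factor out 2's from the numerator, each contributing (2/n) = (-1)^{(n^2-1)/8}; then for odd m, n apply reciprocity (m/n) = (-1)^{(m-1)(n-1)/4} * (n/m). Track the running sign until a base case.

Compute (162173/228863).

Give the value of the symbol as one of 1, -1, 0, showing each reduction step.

reciprocity: (162173/228863) = +1·(228863/162173) since 162173 mod 4 = 1, 228863 mod 4 = 3; sign now +1
(228863/162173) = (66690/162173)   [reduce mod 162173]
66690 = 2^1·33345; (2/162173) = -1 since 162173 mod 8 = 5, so (66690/162173) = (-1)^1·(33345/162173); sign now -1
reciprocity: (33345/162173) = +1·(162173/33345) since 33345 mod 4 = 1, 162173 mod 4 = 1; sign now -1
(162173/33345) = (28793/33345)   [reduce mod 33345]
reciprocity: (28793/33345) = +1·(33345/28793) since 28793 mod 4 = 1, 33345 mod 4 = 1; sign now -1
(33345/28793) = (4552/28793)   [reduce mod 28793]
4552 = 2^3·569; (2/28793) = +1 since 28793 mod 8 = 1, so (4552/28793) = (+1)^3·(569/28793); sign now -1
reciprocity: (569/28793) = +1·(28793/569) since 569 mod 4 = 1, 28793 mod 4 = 1; sign now -1
(28793/569) = (343/569)   [reduce mod 569]
reciprocity: (343/569) = +1·(569/343) since 343 mod 4 = 3, 569 mod 4 = 1; sign now -1
(569/343) = (226/343)   [reduce mod 343]
226 = 2^1·113; (2/343) = +1 since 343 mod 8 = 7, so (226/343) = (+1)^1·(113/343); sign now -1
reciprocity: (113/343) = +1·(343/113) since 113 mod 4 = 1, 343 mod 4 = 3; sign now -1
(343/113) = (4/113)   [reduce mod 113]
4 = 2^2·1; (2/113) = +1 since 113 mod 8 = 1, so (4/113) = (+1)^2·(1/113); sign now -1
(1/113) = 1; final value = sign = -1

-1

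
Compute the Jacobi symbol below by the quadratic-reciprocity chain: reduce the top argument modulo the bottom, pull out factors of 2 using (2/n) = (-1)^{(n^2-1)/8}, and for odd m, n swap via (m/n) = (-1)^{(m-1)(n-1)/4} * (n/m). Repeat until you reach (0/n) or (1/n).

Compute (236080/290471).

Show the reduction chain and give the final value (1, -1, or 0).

1

236080 = 2^4·14755; (2/290471) = +1 since 290471 mod 8 = 7, so (236080/290471) = (+1)^4·(14755/290471); sign now +1
reciprocity: (14755/290471) = -1·(290471/14755) since 14755 mod 4 = 3, 290471 mod 4 = 3; sign now -1
(290471/14755) = (10126/14755)   [reduce mod 14755]
10126 = 2^1·5063; (2/14755) = -1 since 14755 mod 8 = 3, so (10126/14755) = (-1)^1·(5063/14755); sign now +1
reciprocity: (5063/14755) = -1·(14755/5063) since 5063 mod 4 = 3, 14755 mod 4 = 3; sign now -1
(14755/5063) = (4629/5063)   [reduce mod 5063]
reciprocity: (4629/5063) = +1·(5063/4629) since 4629 mod 4 = 1, 5063 mod 4 = 3; sign now -1
(5063/4629) = (434/4629)   [reduce mod 4629]
434 = 2^1·217; (2/4629) = -1 since 4629 mod 8 = 5, so (434/4629) = (-1)^1·(217/4629); sign now +1
reciprocity: (217/4629) = +1·(4629/217) since 217 mod 4 = 1, 4629 mod 4 = 1; sign now +1
(4629/217) = (72/217)   [reduce mod 217]
72 = 2^3·9; (2/217) = +1 since 217 mod 8 = 1, so (72/217) = (+1)^3·(9/217); sign now +1
reciprocity: (9/217) = +1·(217/9) since 9 mod 4 = 1, 217 mod 4 = 1; sign now +1
(217/9) = (1/9)   [reduce mod 9]
(1/9) = 1; final value = sign = +1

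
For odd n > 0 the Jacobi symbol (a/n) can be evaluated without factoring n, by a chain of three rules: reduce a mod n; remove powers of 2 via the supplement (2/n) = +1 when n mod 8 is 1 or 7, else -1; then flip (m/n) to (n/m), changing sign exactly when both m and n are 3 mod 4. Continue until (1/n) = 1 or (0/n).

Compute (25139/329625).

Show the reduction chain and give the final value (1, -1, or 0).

1

flip (25139/329625) -> (329625/25139): both odd, 25139 mod 4 = 3, 329625 mod 4 = 1, so the flip contributes +1; sign now +1
(329625/25139): 329625 mod 25139 = 2818, so (329625/25139) = (2818/25139)
factor out 2^1: 2818 = 2^1·1409; with 25139 mod 8 = 3, (2/25139) = -1; sign now -1; continue with (1409/25139)
flip (1409/25139) -> (25139/1409): both odd, 1409 mod 4 = 1, 25139 mod 4 = 3, so the flip contributes +1; sign now -1
(25139/1409): 25139 mod 1409 = 1186, so (25139/1409) = (1186/1409)
factor out 2^1: 1186 = 2^1·593; with 1409 mod 8 = 1, (2/1409) = +1; sign now -1; continue with (593/1409)
flip (593/1409) -> (1409/593): both odd, 593 mod 4 = 1, 1409 mod 4 = 1, so the flip contributes +1; sign now -1
(1409/593): 1409 mod 593 = 223, so (1409/593) = (223/593)
flip (223/593) -> (593/223): both odd, 223 mod 4 = 3, 593 mod 4 = 1, so the flip contributes +1; sign now -1
(593/223): 593 mod 223 = 147, so (593/223) = (147/223)
flip (147/223) -> (223/147): both odd, 147 mod 4 = 3, 223 mod 4 = 3, so the flip contributes -1; sign now +1
(223/147): 223 mod 147 = 76, so (223/147) = (76/147)
factor out 2^2: 76 = 2^2·19; with 147 mod 8 = 3, (2/147) = -1; sign now +1; continue with (19/147)
flip (19/147) -> (147/19): both odd, 19 mod 4 = 3, 147 mod 4 = 3, so the flip contributes -1; sign now -1
(147/19): 147 mod 19 = 14, so (147/19) = (14/19)
factor out 2^1: 14 = 2^1·7; with 19 mod 8 = 3, (2/19) = -1; sign now +1; continue with (7/19)
flip (7/19) -> (19/7): both odd, 7 mod 4 = 3, 19 mod 4 = 3, so the flip contributes -1; sign now -1
(19/7): 19 mod 7 = 5, so (19/7) = (5/7)
flip (5/7) -> (7/5): both odd, 5 mod 4 = 1, 7 mod 4 = 3, so the flip contributes +1; sign now -1
(7/5): 7 mod 5 = 2, so (7/5) = (2/5)
factor out 2^1: 2 = 2^1·1; with 5 mod 8 = 5, (2/5) = -1; sign now +1; continue with (1/5)
reached (1/5) = 1, so the symbol is +1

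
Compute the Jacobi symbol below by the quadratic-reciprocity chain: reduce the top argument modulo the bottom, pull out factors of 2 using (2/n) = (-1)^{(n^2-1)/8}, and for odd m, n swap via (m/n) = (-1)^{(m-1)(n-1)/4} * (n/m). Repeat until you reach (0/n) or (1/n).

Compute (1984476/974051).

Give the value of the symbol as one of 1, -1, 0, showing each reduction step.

0

(1984476/974051) = (36374/974051)   [reduce mod 974051]
36374 = 2^1·18187; (2/974051) = -1 since 974051 mod 8 = 3, so (36374/974051) = (-1)^1·(18187/974051); sign now -1
reciprocity: (18187/974051) = -1·(974051/18187) since 18187 mod 4 = 3, 974051 mod 4 = 3; sign now +1
(974051/18187) = (10140/18187)   [reduce mod 18187]
10140 = 2^2·2535; (2/18187) = -1 since 18187 mod 8 = 3, so (10140/18187) = (-1)^2·(2535/18187); sign now +1
reciprocity: (2535/18187) = -1·(18187/2535) since 2535 mod 4 = 3, 18187 mod 4 = 3; sign now -1
(18187/2535) = (442/2535)   [reduce mod 2535]
442 = 2^1·221; (2/2535) = +1 since 2535 mod 8 = 7, so (442/2535) = (+1)^1·(221/2535); sign now -1
reciprocity: (221/2535) = +1·(2535/221) since 221 mod 4 = 1, 2535 mod 4 = 3; sign now -1
(2535/221) = (104/221)   [reduce mod 221]
104 = 2^3·13; (2/221) = -1 since 221 mod 8 = 5, so (104/221) = (-1)^3·(13/221); sign now +1
reciprocity: (13/221) = +1·(221/13) since 13 mod 4 = 1, 221 mod 4 = 1; sign now +1
(221/13) = (0/13)   [reduce mod 13]
(0/13) = 0   [gcd(a, n) > 1]; final value = 0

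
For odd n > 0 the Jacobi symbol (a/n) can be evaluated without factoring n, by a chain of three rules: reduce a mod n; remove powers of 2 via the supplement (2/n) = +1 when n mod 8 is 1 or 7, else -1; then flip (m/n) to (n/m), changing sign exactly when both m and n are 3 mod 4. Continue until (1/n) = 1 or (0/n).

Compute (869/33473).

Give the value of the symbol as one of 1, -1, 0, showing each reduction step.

flip (869/33473) -> (33473/869): both odd, 869 mod 4 = 1, 33473 mod 4 = 1, so the flip contributes +1; sign now +1
(33473/869): 33473 mod 869 = 451, so (33473/869) = (451/869)
flip (451/869) -> (869/451): both odd, 451 mod 4 = 3, 869 mod 4 = 1, so the flip contributes +1; sign now +1
(869/451): 869 mod 451 = 418, so (869/451) = (418/451)
factor out 2^1: 418 = 2^1·209; with 451 mod 8 = 3, (2/451) = -1; sign now -1; continue with (209/451)
flip (209/451) -> (451/209): both odd, 209 mod 4 = 1, 451 mod 4 = 3, so the flip contributes +1; sign now -1
(451/209): 451 mod 209 = 33, so (451/209) = (33/209)
flip (33/209) -> (209/33): both odd, 33 mod 4 = 1, 209 mod 4 = 1, so the flip contributes +1; sign now -1
(209/33): 209 mod 33 = 11, so (209/33) = (11/33)
flip (11/33) -> (33/11): both odd, 11 mod 4 = 3, 33 mod 4 = 1, so the flip contributes +1; sign now -1
(33/11): 33 mod 11 = 0, so (33/11) = (0/11)
reached (0/11); gcd(a, n) > 1, so (0/11) = 0 and the symbol is 0

0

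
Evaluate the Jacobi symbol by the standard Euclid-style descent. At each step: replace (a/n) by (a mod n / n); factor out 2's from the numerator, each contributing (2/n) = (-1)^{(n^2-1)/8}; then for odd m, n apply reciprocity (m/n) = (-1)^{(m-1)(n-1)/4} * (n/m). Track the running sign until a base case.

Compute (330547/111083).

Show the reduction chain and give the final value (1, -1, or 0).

(330547/111083) = (108381/111083)   [reduce mod 111083]
reciprocity: (108381/111083) = +1·(111083/108381) since 108381 mod 4 = 1, 111083 mod 4 = 3; sign now +1
(111083/108381) = (2702/108381)   [reduce mod 108381]
2702 = 2^1·1351; (2/108381) = -1 since 108381 mod 8 = 5, so (2702/108381) = (-1)^1·(1351/108381); sign now -1
reciprocity: (1351/108381) = +1·(108381/1351) since 1351 mod 4 = 3, 108381 mod 4 = 1; sign now -1
(108381/1351) = (301/1351)   [reduce mod 1351]
reciprocity: (301/1351) = +1·(1351/301) since 301 mod 4 = 1, 1351 mod 4 = 3; sign now -1
(1351/301) = (147/301)   [reduce mod 301]
reciprocity: (147/301) = +1·(301/147) since 147 mod 4 = 3, 301 mod 4 = 1; sign now -1
(301/147) = (7/147)   [reduce mod 147]
reciprocity: (7/147) = -1·(147/7) since 7 mod 4 = 3, 147 mod 4 = 3; sign now +1
(147/7) = (0/7)   [reduce mod 7]
(0/7) = 0   [gcd(a, n) > 1]; final value = 0

0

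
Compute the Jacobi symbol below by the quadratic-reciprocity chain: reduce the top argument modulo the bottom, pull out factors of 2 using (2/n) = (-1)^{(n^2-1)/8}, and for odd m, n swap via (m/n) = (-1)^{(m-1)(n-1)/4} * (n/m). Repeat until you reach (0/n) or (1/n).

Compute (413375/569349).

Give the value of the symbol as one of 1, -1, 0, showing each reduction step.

1

reciprocity: (413375/569349) = +1·(569349/413375) since 413375 mod 4 = 3, 569349 mod 4 = 1; sign now +1
(569349/413375) = (155974/413375)   [reduce mod 413375]
155974 = 2^1·77987; (2/413375) = +1 since 413375 mod 8 = 7, so (155974/413375) = (+1)^1·(77987/413375); sign now +1
reciprocity: (77987/413375) = -1·(413375/77987) since 77987 mod 4 = 3, 413375 mod 4 = 3; sign now -1
(413375/77987) = (23440/77987)   [reduce mod 77987]
23440 = 2^4·1465; (2/77987) = -1 since 77987 mod 8 = 3, so (23440/77987) = (-1)^4·(1465/77987); sign now -1
reciprocity: (1465/77987) = +1·(77987/1465) since 1465 mod 4 = 1, 77987 mod 4 = 3; sign now -1
(77987/1465) = (342/1465)   [reduce mod 1465]
342 = 2^1·171; (2/1465) = +1 since 1465 mod 8 = 1, so (342/1465) = (+1)^1·(171/1465); sign now -1
reciprocity: (171/1465) = +1·(1465/171) since 171 mod 4 = 3, 1465 mod 4 = 1; sign now -1
(1465/171) = (97/171)   [reduce mod 171]
reciprocity: (97/171) = +1·(171/97) since 97 mod 4 = 1, 171 mod 4 = 3; sign now -1
(171/97) = (74/97)   [reduce mod 97]
74 = 2^1·37; (2/97) = +1 since 97 mod 8 = 1, so (74/97) = (+1)^1·(37/97); sign now -1
reciprocity: (37/97) = +1·(97/37) since 37 mod 4 = 1, 97 mod 4 = 1; sign now -1
(97/37) = (23/37)   [reduce mod 37]
reciprocity: (23/37) = +1·(37/23) since 23 mod 4 = 3, 37 mod 4 = 1; sign now -1
(37/23) = (14/23)   [reduce mod 23]
14 = 2^1·7; (2/23) = +1 since 23 mod 8 = 7, so (14/23) = (+1)^1·(7/23); sign now -1
reciprocity: (7/23) = -1·(23/7) since 7 mod 4 = 3, 23 mod 4 = 3; sign now +1
(23/7) = (2/7)   [reduce mod 7]
2 = 2^1·1; (2/7) = +1 since 7 mod 8 = 7, so (2/7) = (+1)^1·(1/7); sign now +1
(1/7) = 1; final value = sign = +1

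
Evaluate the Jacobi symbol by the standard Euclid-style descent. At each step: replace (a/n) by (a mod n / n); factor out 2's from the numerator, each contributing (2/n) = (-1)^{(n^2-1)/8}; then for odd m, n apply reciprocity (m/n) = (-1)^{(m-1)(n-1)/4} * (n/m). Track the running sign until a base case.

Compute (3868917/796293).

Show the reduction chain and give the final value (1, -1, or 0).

0

(3868917/796293): 3868917 mod 796293 = 683745, so (3868917/796293) = (683745/796293)
flip (683745/796293) -> (796293/683745): both odd, 683745 mod 4 = 1, 796293 mod 4 = 1, so the flip contributes +1; sign now +1
(796293/683745): 796293 mod 683745 = 112548, so (796293/683745) = (112548/683745)
factor out 2^2: 112548 = 2^2·28137; with 683745 mod 8 = 1, (2/683745) = +1; sign now +1; continue with (28137/683745)
flip (28137/683745) -> (683745/28137): both odd, 28137 mod 4 = 1, 683745 mod 4 = 1, so the flip contributes +1; sign now +1
(683745/28137): 683745 mod 28137 = 8457, so (683745/28137) = (8457/28137)
flip (8457/28137) -> (28137/8457): both odd, 8457 mod 4 = 1, 28137 mod 4 = 1, so the flip contributes +1; sign now +1
(28137/8457): 28137 mod 8457 = 2766, so (28137/8457) = (2766/8457)
factor out 2^1: 2766 = 2^1·1383; with 8457 mod 8 = 1, (2/8457) = +1; sign now +1; continue with (1383/8457)
flip (1383/8457) -> (8457/1383): both odd, 1383 mod 4 = 3, 8457 mod 4 = 1, so the flip contributes +1; sign now +1
(8457/1383): 8457 mod 1383 = 159, so (8457/1383) = (159/1383)
flip (159/1383) -> (1383/159): both odd, 159 mod 4 = 3, 1383 mod 4 = 3, so the flip contributes -1; sign now -1
(1383/159): 1383 mod 159 = 111, so (1383/159) = (111/159)
flip (111/159) -> (159/111): both odd, 111 mod 4 = 3, 159 mod 4 = 3, so the flip contributes -1; sign now +1
(159/111): 159 mod 111 = 48, so (159/111) = (48/111)
factor out 2^4: 48 = 2^4·3; with 111 mod 8 = 7, (2/111) = +1; sign now +1; continue with (3/111)
flip (3/111) -> (111/3): both odd, 3 mod 4 = 3, 111 mod 4 = 3, so the flip contributes -1; sign now -1
(111/3): 111 mod 3 = 0, so (111/3) = (0/3)
reached (0/3); gcd(a, n) > 1, so (0/3) = 0 and the symbol is 0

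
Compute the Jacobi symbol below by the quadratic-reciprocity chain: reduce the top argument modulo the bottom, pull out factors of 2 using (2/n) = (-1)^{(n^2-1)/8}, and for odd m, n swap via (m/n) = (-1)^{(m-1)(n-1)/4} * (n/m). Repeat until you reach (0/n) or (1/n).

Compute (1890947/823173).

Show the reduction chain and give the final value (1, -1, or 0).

-1

(1890947/823173) = (244601/823173)   [reduce mod 823173]
reciprocity: (244601/823173) = +1·(823173/244601) since 244601 mod 4 = 1, 823173 mod 4 = 1; sign now +1
(823173/244601) = (89370/244601)   [reduce mod 244601]
89370 = 2^1·44685; (2/244601) = +1 since 244601 mod 8 = 1, so (89370/244601) = (+1)^1·(44685/244601); sign now +1
reciprocity: (44685/244601) = +1·(244601/44685) since 44685 mod 4 = 1, 244601 mod 4 = 1; sign now +1
(244601/44685) = (21176/44685)   [reduce mod 44685]
21176 = 2^3·2647; (2/44685) = -1 since 44685 mod 8 = 5, so (21176/44685) = (-1)^3·(2647/44685); sign now -1
reciprocity: (2647/44685) = +1·(44685/2647) since 2647 mod 4 = 3, 44685 mod 4 = 1; sign now -1
(44685/2647) = (2333/2647)   [reduce mod 2647]
reciprocity: (2333/2647) = +1·(2647/2333) since 2333 mod 4 = 1, 2647 mod 4 = 3; sign now -1
(2647/2333) = (314/2333)   [reduce mod 2333]
314 = 2^1·157; (2/2333) = -1 since 2333 mod 8 = 5, so (314/2333) = (-1)^1·(157/2333); sign now +1
reciprocity: (157/2333) = +1·(2333/157) since 157 mod 4 = 1, 2333 mod 4 = 1; sign now +1
(2333/157) = (135/157)   [reduce mod 157]
reciprocity: (135/157) = +1·(157/135) since 135 mod 4 = 3, 157 mod 4 = 1; sign now +1
(157/135) = (22/135)   [reduce mod 135]
22 = 2^1·11; (2/135) = +1 since 135 mod 8 = 7, so (22/135) = (+1)^1·(11/135); sign now +1
reciprocity: (11/135) = -1·(135/11) since 11 mod 4 = 3, 135 mod 4 = 3; sign now -1
(135/11) = (3/11)   [reduce mod 11]
reciprocity: (3/11) = -1·(11/3) since 3 mod 4 = 3, 11 mod 4 = 3; sign now +1
(11/3) = (2/3)   [reduce mod 3]
2 = 2^1·1; (2/3) = -1 since 3 mod 8 = 3, so (2/3) = (-1)^1·(1/3); sign now -1
(1/3) = 1; final value = sign = -1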